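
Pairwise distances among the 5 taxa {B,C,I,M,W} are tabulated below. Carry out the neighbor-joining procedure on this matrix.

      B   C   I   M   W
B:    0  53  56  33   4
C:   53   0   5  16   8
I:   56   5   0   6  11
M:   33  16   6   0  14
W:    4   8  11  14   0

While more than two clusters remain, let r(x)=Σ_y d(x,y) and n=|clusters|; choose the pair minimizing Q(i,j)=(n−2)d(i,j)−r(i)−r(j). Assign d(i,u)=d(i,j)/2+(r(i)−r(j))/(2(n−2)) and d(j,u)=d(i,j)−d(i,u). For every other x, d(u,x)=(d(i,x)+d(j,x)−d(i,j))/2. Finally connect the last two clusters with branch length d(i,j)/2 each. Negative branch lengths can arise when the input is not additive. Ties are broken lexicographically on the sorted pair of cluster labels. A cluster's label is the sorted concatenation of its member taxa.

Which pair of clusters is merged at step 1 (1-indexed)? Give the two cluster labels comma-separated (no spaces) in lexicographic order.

step 1: merge (B,W) at d=4, Q=-171; branch lengths B→121/6, W→-97/6; new cluster BW
  updated: d(BW,C)=57/2, d(BW,I)=63/2, d(BW,M)=43/2
step 2: merge (BW,M) at d=43/2, Q=-82; branch lengths BW→81/4, M→5/4; new cluster BMW
  updated: d(BMW,C)=23/2, d(BMW,I)=8
step 3: merge (BMW,C) at d=23/2, Q=-49/2; branch lengths BMW→29/4, C→17/4; new cluster BCMW
  updated: d(BCMW,I)=3/4
step 4: merge (BCMW,I) at d=3/4; branch lengths BCMW→3/8, I→3/8; new cluster BCIMW
final tree: ((((B:121/6,W:-97/6):81/4,M:5/4):29/4,C:17/4):3/8,I:3/8)
total length: 151/4

B,W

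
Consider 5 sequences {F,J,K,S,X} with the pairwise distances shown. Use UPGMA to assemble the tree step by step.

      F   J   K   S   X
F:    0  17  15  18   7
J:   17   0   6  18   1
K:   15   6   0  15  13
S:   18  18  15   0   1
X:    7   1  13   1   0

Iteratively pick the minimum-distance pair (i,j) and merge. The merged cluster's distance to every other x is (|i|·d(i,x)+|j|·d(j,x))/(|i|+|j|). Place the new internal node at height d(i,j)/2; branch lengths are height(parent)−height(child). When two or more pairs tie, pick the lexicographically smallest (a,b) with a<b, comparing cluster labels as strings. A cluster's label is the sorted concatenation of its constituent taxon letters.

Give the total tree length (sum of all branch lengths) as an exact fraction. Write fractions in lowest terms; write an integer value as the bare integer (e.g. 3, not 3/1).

1. join J+X (d=1) ⇒ JX; edges |J|=1/2, |X|=1/2
  updated: d(F,JX)=12, d(JX,K)=19/2, d(JX,S)=19/2
2. join JX+K (d=19/2) ⇒ JKX; edges |JX|=17/4, |K|=19/4
  updated: d(F,JKX)=13, d(JKX,S)=34/3
3. join JKX+S (d=34/3) ⇒ JKSX; edges |JKX|=11/12, |S|=17/3
  updated: d(F,JKSX)=57/4
4. join F+JKSX (d=57/4) ⇒ FJKSX; edges |F|=57/8, |JKSX|=35/24
final tree: (F:57/8,(((J:1/2,X:1/2):17/4,K:19/4):11/12,S:17/3):35/24)
total length: 151/6

151/6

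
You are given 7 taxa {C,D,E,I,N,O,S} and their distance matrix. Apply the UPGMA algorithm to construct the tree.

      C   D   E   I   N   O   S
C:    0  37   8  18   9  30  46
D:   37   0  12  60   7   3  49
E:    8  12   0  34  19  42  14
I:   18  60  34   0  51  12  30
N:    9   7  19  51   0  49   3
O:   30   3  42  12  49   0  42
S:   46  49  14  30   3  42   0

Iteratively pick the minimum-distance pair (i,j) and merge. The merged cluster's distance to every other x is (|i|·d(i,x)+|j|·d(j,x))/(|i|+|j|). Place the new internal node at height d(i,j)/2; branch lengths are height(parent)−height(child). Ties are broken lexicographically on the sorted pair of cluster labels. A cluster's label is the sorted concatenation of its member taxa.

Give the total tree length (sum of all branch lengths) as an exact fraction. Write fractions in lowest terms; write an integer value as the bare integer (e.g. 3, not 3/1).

549/8

step 1: merge (D,O) at d=3; branch lengths D→3/2, O→3/2; new cluster DO
  updated: d(C,DO)=67/2, d(DO,E)=27, d(DO,I)=36, d(DO,N)=28, d(DO,S)=91/2
step 2: merge (N,S) at d=3; branch lengths N→3/2, S→3/2; new cluster NS
  updated: d(C,NS)=55/2, d(DO,NS)=147/4, d(E,NS)=33/2, d(I,NS)=81/2
step 3: merge (C,E) at d=8; branch lengths C→4, E→4; new cluster CE
  updated: d(CE,DO)=121/4, d(CE,I)=26, d(CE,NS)=22
step 4: merge (CE,NS) at d=22; branch lengths CE→7, NS→19/2; new cluster CENS
  updated: d(CENS,DO)=67/2, d(CENS,I)=133/4
step 5: merge (CENS,I) at d=133/4; branch lengths CENS→45/8, I→133/8; new cluster CEINS
  updated: d(CEINS,DO)=34
step 6: merge (CEINS,DO) at d=34; branch lengths CEINS→3/8, DO→31/2; new cluster CDEINOS
final tree: ((((C:4,E:4):7,(N:3/2,S:3/2):19/2):45/8,I:133/8):3/8,(D:3/2,O:3/2):31/2)
total length: 549/8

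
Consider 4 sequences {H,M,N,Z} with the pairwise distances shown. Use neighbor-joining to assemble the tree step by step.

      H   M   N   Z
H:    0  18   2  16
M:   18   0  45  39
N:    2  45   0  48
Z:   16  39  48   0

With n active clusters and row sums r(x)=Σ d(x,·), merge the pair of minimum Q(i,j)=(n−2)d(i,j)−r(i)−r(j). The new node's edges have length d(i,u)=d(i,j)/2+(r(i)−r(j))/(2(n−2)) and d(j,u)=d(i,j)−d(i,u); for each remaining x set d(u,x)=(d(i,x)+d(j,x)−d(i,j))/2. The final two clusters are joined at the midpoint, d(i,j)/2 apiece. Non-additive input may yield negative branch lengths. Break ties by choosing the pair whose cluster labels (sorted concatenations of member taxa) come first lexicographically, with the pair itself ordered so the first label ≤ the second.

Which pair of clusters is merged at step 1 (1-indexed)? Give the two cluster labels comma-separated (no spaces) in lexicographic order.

step 1: merge (H,N) at d=2, Q=-127; branch lengths H→-55/4, N→63/4; new cluster HN
  updated: d(HN,M)=61/2, d(HN,Z)=31
step 2: merge (HN,M) at d=61/2, Q=-201/2; branch lengths HN→45/4, M→77/4; new cluster HMN
  updated: d(HMN,Z)=79/4
step 3: merge (HMN,Z) at d=79/4; branch lengths HMN→79/8, Z→79/8; new cluster HMNZ
final tree: (((H:-55/4,N:63/4):45/4,M:77/4):79/8,Z:79/8)
total length: 209/4

H,N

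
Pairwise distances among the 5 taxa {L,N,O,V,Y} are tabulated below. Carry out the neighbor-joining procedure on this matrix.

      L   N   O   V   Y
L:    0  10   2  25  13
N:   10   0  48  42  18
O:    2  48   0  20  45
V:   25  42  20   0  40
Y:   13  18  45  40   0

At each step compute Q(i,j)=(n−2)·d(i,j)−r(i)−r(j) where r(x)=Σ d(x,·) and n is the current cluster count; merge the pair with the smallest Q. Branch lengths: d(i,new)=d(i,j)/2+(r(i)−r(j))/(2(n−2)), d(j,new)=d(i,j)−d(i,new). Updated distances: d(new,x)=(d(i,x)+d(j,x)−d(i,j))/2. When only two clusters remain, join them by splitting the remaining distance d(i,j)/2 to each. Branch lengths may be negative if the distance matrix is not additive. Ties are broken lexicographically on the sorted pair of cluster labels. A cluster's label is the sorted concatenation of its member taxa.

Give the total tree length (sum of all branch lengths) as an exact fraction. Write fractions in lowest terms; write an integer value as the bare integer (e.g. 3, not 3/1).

427/8

step 1: merge (O,V) at d=20, Q=-182; branch lengths O→8, V→12; new cluster OV
  updated: d(L,OV)=7/2, d(N,OV)=35, d(OV,Y)=65/2
step 2: merge (L,OV) at d=7/2, Q=-181/2; branch lengths L→-75/8, OV→103/8; new cluster LOV
  updated: d(LOV,N)=83/4, d(LOV,Y)=21
step 3: merge (LOV,N) at d=83/4, Q=-239/4; branch lengths LOV→95/8, N→71/8; new cluster LNOV
  updated: d(LNOV,Y)=73/8
step 4: merge (LNOV,Y) at d=73/8; branch lengths LNOV→73/16, Y→73/16; new cluster LNOVY
final tree: (((L:-75/8,(O:8,V:12):103/8):95/8,N:71/8):73/16,Y:73/16)
total length: 427/8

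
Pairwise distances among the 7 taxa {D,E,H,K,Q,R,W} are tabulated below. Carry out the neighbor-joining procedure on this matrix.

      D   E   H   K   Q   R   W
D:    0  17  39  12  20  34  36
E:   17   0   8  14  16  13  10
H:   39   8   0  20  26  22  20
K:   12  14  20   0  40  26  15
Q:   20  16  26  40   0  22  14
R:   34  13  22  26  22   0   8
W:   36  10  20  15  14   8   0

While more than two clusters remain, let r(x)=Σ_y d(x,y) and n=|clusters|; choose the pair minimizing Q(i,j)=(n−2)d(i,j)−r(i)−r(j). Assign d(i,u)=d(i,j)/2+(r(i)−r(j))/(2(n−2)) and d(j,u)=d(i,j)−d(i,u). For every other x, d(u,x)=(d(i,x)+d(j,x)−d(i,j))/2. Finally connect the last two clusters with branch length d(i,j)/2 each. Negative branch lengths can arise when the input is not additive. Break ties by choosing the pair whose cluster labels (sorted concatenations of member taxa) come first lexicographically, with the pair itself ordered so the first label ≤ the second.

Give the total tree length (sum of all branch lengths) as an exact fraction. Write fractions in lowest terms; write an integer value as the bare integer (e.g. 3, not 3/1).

58

1. join D+K (d=12, Q=-225) ⇒ DK; edges |D|=91/10, |K|=29/10
  updated: d(DK,E)=19/2, d(DK,H)=47/2, d(DK,Q)=24, d(DK,R)=24, d(DK,W)=39/2
2. join R+W (d=8, Q=-257/2) ⇒ RW; edges |R|=99/16, |W|=29/16
  updated: d(DK,RW)=71/4, d(E,RW)=15/2, d(H,RW)=17, d(Q,RW)=14
3. join Q+RW (d=14, Q=-377/4) ⇒ QRW; edges |Q|=263/24, |RW|=73/24
  updated: d(DK,QRW)=111/8, d(E,QRW)=19/4, d(H,QRW)=29/2
4. join DK+QRW (d=111/8, Q=-209/4) ⇒ DKQRW; edges |DK|=83/8, |QRW|=7/2
  updated: d(DKQRW,E)=3/16, d(DKQRW,H)=193/16
5. join DKQRW+E (d=3/16, Q=-81/4) ⇒ DEKQRW; edges |DKQRW|=17/8, |E|=-31/16
  updated: d(DEKQRW,H)=159/16
6. join DEKQRW+H (d=159/16) ⇒ DEHKQRW; edges |DEKQRW|=159/32, |H|=159/32
final tree: ((((D:91/10,K:29/10):83/8,(Q:263/24,(R:99/16,W:29/16):73/24):7/2):17/8,E:-31/16):159/32,H:159/32)
total length: 58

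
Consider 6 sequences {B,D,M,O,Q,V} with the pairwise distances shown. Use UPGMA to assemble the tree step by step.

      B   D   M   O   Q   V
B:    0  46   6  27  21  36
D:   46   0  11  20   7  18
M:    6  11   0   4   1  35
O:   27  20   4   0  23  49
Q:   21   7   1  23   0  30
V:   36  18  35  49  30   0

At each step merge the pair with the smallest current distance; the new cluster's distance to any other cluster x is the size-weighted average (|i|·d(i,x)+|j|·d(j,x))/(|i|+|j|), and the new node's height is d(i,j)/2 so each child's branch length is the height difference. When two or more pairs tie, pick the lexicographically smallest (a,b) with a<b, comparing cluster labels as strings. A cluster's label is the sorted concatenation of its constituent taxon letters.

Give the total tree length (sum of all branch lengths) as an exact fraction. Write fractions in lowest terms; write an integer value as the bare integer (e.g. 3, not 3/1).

884/15

iteration 1: select M,Q (d=1); attach at lengths (1/2, 1/2); label the merged cluster MQ
  updated: d(B,MQ)=27/2, d(D,MQ)=9, d(MQ,O)=27/2, d(MQ,V)=65/2
iteration 2: select D,MQ (d=9); attach at lengths (9/2, 4); label the merged cluster DMQ
  updated: d(B,DMQ)=73/3, d(DMQ,O)=47/3, d(DMQ,V)=83/3
iteration 3: select DMQ,O (d=47/3); attach at lengths (10/3, 47/6); label the merged cluster DMOQ
  updated: d(B,DMOQ)=25, d(DMOQ,V)=33
iteration 4: select B,DMOQ (d=25); attach at lengths (25/2, 14/3); label the merged cluster BDMOQ
  updated: d(BDMOQ,V)=168/5
iteration 5: select BDMOQ,V (d=168/5); attach at lengths (43/10, 84/5); label the merged cluster BDMOQV
final tree: ((B:25/2,((D:9/2,(M:1/2,Q:1/2):4):10/3,O:47/6):14/3):43/10,V:84/5)
total length: 884/15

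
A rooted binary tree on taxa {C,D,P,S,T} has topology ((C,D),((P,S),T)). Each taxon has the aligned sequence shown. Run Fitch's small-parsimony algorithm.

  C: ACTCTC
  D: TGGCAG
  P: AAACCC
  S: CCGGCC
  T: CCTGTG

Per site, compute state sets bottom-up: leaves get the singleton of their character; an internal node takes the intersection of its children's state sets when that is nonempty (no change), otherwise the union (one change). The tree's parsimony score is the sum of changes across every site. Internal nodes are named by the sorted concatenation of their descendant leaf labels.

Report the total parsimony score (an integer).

14

[col 0] CD: children C:{A}, D:{T} ∪→ {A,T}; cost 1
[col 0] PS: children P:{A}, S:{C} ∪→ {A,C}; cost 1
[col 0] PST: children PS:{A,C}, T:{C} ∩→ {C}; cost 0
[col 0] CDPST: children CD:{A,T}, PST:{C} ∪→ {A,C,T}; cost 1
[col 1] CD: children C:{C}, D:{G} ∪→ {C,G}; cost 1
[col 1] PS: children P:{A}, S:{C} ∪→ {A,C}; cost 1
[col 1] PST: children PS:{A,C}, T:{C} ∩→ {C}; cost 0
[col 1] CDPST: children CD:{C,G}, PST:{C} ∩→ {C}; cost 0
[col 2] CD: children C:{T}, D:{G} ∪→ {G,T}; cost 1
[col 2] PS: children P:{A}, S:{G} ∪→ {A,G}; cost 1
[col 2] PST: children PS:{A,G}, T:{T} ∪→ {A,G,T}; cost 1
[col 2] CDPST: children CD:{G,T}, PST:{A,G,T} ∩→ {G,T}; cost 0
[col 3] CD: children C:{C}, D:{C} ∩→ {C}; cost 0
[col 3] PS: children P:{C}, S:{G} ∪→ {C,G}; cost 1
[col 3] PST: children PS:{C,G}, T:{G} ∩→ {G}; cost 0
[col 3] CDPST: children CD:{C}, PST:{G} ∪→ {C,G}; cost 1
[col 4] CD: children C:{T}, D:{A} ∪→ {A,T}; cost 1
[col 4] PS: children P:{C}, S:{C} ∩→ {C}; cost 0
[col 4] PST: children PS:{C}, T:{T} ∪→ {C,T}; cost 1
[col 4] CDPST: children CD:{A,T}, PST:{C,T} ∩→ {T}; cost 0
[col 5] CD: children C:{C}, D:{G} ∪→ {C,G}; cost 1
[col 5] PS: children P:{C}, S:{C} ∩→ {C}; cost 0
[col 5] PST: children PS:{C}, T:{G} ∪→ {C,G}; cost 1
[col 5] CDPST: children CD:{C,G}, PST:{C,G} ∩→ {C,G}; cost 0
per-site changes: [3, 2, 3, 2, 2, 2]; total = 14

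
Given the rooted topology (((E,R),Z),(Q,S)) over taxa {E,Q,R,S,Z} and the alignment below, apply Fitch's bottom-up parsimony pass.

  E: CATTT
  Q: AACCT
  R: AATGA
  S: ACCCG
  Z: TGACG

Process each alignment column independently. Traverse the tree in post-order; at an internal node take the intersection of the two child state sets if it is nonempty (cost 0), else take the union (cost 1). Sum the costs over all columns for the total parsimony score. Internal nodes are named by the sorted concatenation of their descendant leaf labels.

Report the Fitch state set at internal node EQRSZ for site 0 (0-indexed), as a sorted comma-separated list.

[col 0] ER: children E:{C}, R:{A} ∪→ {A,C}; cost 1
[col 0] ERZ: children ER:{A,C}, Z:{T} ∪→ {A,C,T}; cost 1
[col 0] QS: children Q:{A}, S:{A} ∩→ {A}; cost 0
[col 0] EQRSZ: children ERZ:{A,C,T}, QS:{A} ∩→ {A}; cost 0
[col 1] ER: children E:{A}, R:{A} ∩→ {A}; cost 0
[col 1] ERZ: children ER:{A}, Z:{G} ∪→ {A,G}; cost 1
[col 1] QS: children Q:{A}, S:{C} ∪→ {A,C}; cost 1
[col 1] EQRSZ: children ERZ:{A,G}, QS:{A,C} ∩→ {A}; cost 0
[col 2] ER: children E:{T}, R:{T} ∩→ {T}; cost 0
[col 2] ERZ: children ER:{T}, Z:{A} ∪→ {A,T}; cost 1
[col 2] QS: children Q:{C}, S:{C} ∩→ {C}; cost 0
[col 2] EQRSZ: children ERZ:{A,T}, QS:{C} ∪→ {A,C,T}; cost 1
[col 3] ER: children E:{T}, R:{G} ∪→ {G,T}; cost 1
[col 3] ERZ: children ER:{G,T}, Z:{C} ∪→ {C,G,T}; cost 1
[col 3] QS: children Q:{C}, S:{C} ∩→ {C}; cost 0
[col 3] EQRSZ: children ERZ:{C,G,T}, QS:{C} ∩→ {C}; cost 0
[col 4] ER: children E:{T}, R:{A} ∪→ {A,T}; cost 1
[col 4] ERZ: children ER:{A,T}, Z:{G} ∪→ {A,G,T}; cost 1
[col 4] QS: children Q:{T}, S:{G} ∪→ {G,T}; cost 1
[col 4] EQRSZ: children ERZ:{A,G,T}, QS:{G,T} ∩→ {G,T}; cost 0
per-site changes: [2, 2, 2, 2, 3]; total = 11

A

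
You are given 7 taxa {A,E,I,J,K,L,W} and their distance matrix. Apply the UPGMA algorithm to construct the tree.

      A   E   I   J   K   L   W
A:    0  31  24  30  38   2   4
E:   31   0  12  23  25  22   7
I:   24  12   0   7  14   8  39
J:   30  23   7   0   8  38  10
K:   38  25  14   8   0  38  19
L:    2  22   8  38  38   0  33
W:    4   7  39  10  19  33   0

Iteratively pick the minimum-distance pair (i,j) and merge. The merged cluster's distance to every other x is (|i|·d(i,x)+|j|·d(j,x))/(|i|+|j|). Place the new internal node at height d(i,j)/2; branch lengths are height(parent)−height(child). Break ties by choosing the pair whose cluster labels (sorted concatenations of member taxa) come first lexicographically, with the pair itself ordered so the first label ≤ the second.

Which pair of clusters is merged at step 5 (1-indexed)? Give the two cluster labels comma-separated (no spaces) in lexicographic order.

1. join A+L (d=2) ⇒ AL; edges |A|=1, |L|=1
  updated: d(AL,E)=53/2, d(AL,I)=16, d(AL,J)=34, d(AL,K)=38, d(AL,W)=37/2
2. join E+W (d=7) ⇒ EW; edges |E|=7/2, |W|=7/2
  updated: d(AL,EW)=45/2, d(EW,I)=51/2, d(EW,J)=33/2, d(EW,K)=22
3. join I+J (d=7) ⇒ IJ; edges |I|=7/2, |J|=7/2
  updated: d(AL,IJ)=25, d(EW,IJ)=21, d(IJ,K)=11
4. join IJ+K (d=11) ⇒ IJK; edges |IJ|=2, |K|=11/2
  updated: d(AL,IJK)=88/3, d(EW,IJK)=64/3
5. join EW+IJK (d=64/3) ⇒ EIJKW; edges |EW|=43/6, |IJK|=31/6
  updated: d(AL,EIJKW)=133/5
6. join AL+EIJKW (d=133/5) ⇒ AEIJKLW; edges |AL|=123/10, |EIJKW|=79/30
final tree: ((A:1,L:1):123/10,((E:7/2,W:7/2):43/6,((I:7/2,J:7/2):2,K:11/2):31/6):79/30)
total length: 1523/30

EW,IJK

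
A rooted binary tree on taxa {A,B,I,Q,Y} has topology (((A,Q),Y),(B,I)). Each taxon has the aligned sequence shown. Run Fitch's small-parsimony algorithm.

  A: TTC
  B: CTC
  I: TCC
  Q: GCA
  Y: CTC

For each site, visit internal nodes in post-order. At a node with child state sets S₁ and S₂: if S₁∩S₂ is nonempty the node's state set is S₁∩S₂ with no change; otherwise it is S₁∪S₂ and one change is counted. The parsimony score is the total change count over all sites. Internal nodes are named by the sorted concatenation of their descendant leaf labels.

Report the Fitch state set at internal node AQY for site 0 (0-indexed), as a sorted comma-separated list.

C,G,T

site 0, node AQ: A={T} ∪ Q={G} → {G,T} (+1)
site 0, node AQY: AQ={G,T} ∪ Y={C} → {C,G,T} (+1)
site 0, node BI: B={C} ∪ I={T} → {C,T} (+1)
site 0, node ABIQY: AQY={C,G,T} ∩ BI={C,T} → {C,T} (+0)
site 1, node AQ: A={T} ∪ Q={C} → {C,T} (+1)
site 1, node AQY: AQ={C,T} ∩ Y={T} → {T} (+0)
site 1, node BI: B={T} ∪ I={C} → {C,T} (+1)
site 1, node ABIQY: AQY={T} ∩ BI={C,T} → {T} (+0)
site 2, node AQ: A={C} ∪ Q={A} → {A,C} (+1)
site 2, node AQY: AQ={A,C} ∩ Y={C} → {C} (+0)
site 2, node BI: B={C} ∩ I={C} → {C} (+0)
site 2, node ABIQY: AQY={C} ∩ BI={C} → {C} (+0)
per-site changes: [3, 2, 1]; total = 6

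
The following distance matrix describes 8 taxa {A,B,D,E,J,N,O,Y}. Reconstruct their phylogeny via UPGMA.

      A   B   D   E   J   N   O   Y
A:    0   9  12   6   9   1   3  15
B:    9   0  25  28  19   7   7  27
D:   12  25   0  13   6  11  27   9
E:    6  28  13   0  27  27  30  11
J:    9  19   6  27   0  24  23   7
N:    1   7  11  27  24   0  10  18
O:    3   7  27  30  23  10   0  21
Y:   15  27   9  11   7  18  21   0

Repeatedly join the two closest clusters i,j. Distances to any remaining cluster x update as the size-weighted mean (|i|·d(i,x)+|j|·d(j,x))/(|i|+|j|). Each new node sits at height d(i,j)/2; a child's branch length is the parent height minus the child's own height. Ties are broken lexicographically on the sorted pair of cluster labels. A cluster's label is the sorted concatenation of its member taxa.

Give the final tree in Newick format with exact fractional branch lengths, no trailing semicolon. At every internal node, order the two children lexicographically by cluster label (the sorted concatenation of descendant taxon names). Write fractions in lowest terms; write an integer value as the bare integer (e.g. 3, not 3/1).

((((A:1/2,N:1/2):11/4,O:13/4):7/12,B:23/6):299/48,(((D:3,J:3):1,Y:4):9/2,E:17/2):25/16)

step 1: merge (A,N) at d=1; branch lengths A→1/2, N→1/2; new cluster AN
  updated: d(AN,B)=8, d(AN,D)=23/2, d(AN,E)=33/2, d(AN,J)=33/2, d(AN,O)=13/2, d(AN,Y)=33/2
step 2: merge (D,J) at d=6; branch lengths D→3, J→3; new cluster DJ
  updated: d(AN,DJ)=14, d(B,DJ)=22, d(DJ,E)=20, d(DJ,O)=25, d(DJ,Y)=8
step 3: merge (AN,O) at d=13/2; branch lengths AN→11/4, O→13/4; new cluster ANO
  updated: d(ANO,B)=23/3, d(ANO,DJ)=53/3, d(ANO,E)=21, d(ANO,Y)=18
step 4: merge (ANO,B) at d=23/3; branch lengths ANO→7/12, B→23/6; new cluster ABNO
  updated: d(ABNO,DJ)=75/4, d(ABNO,E)=91/4, d(ABNO,Y)=81/4
step 5: merge (DJ,Y) at d=8; branch lengths DJ→1, Y→4; new cluster DJY
  updated: d(ABNO,DJY)=77/4, d(DJY,E)=17
step 6: merge (DJY,E) at d=17; branch lengths DJY→9/2, E→17/2; new cluster DEJY
  updated: d(ABNO,DEJY)=161/8
step 7: merge (ABNO,DEJY) at d=161/8; branch lengths ABNO→299/48, DEJY→25/16; new cluster ABDEJNOY
final tree: ((((A:1/2,N:1/2):11/4,O:13/4):7/12,B:23/6):299/48,(((D:3,J:3):1,Y:4):9/2,E:17/2):25/16)
total length: 1037/24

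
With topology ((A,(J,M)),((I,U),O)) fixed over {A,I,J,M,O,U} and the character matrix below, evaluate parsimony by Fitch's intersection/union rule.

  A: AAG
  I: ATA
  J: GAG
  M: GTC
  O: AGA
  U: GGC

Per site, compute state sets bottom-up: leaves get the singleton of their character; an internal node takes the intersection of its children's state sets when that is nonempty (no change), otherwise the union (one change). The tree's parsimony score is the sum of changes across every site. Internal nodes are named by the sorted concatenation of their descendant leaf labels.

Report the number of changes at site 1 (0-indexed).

3

JM@0: {G} ∩ {G} = {G} (intersection, +0)
AJM@0: {A} ∪ {G} = {A,G} (union, +1)
IU@0: {A} ∪ {G} = {A,G} (union, +1)
IOU@0: {A,G} ∩ {A} = {A} (intersection, +0)
AIJMOU@0: {A,G} ∩ {A} = {A} (intersection, +0)
JM@1: {A} ∪ {T} = {A,T} (union, +1)
AJM@1: {A} ∩ {A,T} = {A} (intersection, +0)
IU@1: {T} ∪ {G} = {G,T} (union, +1)
IOU@1: {G,T} ∩ {G} = {G} (intersection, +0)
AIJMOU@1: {A} ∪ {G} = {A,G} (union, +1)
JM@2: {G} ∪ {C} = {C,G} (union, +1)
AJM@2: {G} ∩ {C,G} = {G} (intersection, +0)
IU@2: {A} ∪ {C} = {A,C} (union, +1)
IOU@2: {A,C} ∩ {A} = {A} (intersection, +0)
AIJMOU@2: {G} ∪ {A} = {A,G} (union, +1)
per-site changes: [2, 3, 3]; total = 8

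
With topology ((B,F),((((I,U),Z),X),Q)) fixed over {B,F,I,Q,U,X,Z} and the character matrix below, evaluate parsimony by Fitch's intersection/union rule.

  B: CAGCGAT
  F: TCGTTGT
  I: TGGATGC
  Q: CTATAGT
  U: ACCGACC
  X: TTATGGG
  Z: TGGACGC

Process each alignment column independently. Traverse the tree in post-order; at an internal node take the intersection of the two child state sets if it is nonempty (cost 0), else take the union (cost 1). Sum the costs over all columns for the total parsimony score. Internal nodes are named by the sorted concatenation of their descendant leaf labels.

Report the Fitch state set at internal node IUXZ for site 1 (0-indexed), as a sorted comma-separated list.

[col 0] BF: children B:{C}, F:{T} ∪→ {C,T}; cost 1
[col 0] IU: children I:{T}, U:{A} ∪→ {A,T}; cost 1
[col 0] IUZ: children IU:{A,T}, Z:{T} ∩→ {T}; cost 0
[col 0] IUXZ: children IUZ:{T}, X:{T} ∩→ {T}; cost 0
[col 0] IQUXZ: children IUXZ:{T}, Q:{C} ∪→ {C,T}; cost 1
[col 0] BFIQUXZ: children BF:{C,T}, IQUXZ:{C,T} ∩→ {C,T}; cost 0
[col 1] BF: children B:{A}, F:{C} ∪→ {A,C}; cost 1
[col 1] IU: children I:{G}, U:{C} ∪→ {C,G}; cost 1
[col 1] IUZ: children IU:{C,G}, Z:{G} ∩→ {G}; cost 0
[col 1] IUXZ: children IUZ:{G}, X:{T} ∪→ {G,T}; cost 1
[col 1] IQUXZ: children IUXZ:{G,T}, Q:{T} ∩→ {T}; cost 0
[col 1] BFIQUXZ: children BF:{A,C}, IQUXZ:{T} ∪→ {A,C,T}; cost 1
[col 2] BF: children B:{G}, F:{G} ∩→ {G}; cost 0
[col 2] IU: children I:{G}, U:{C} ∪→ {C,G}; cost 1
[col 2] IUZ: children IU:{C,G}, Z:{G} ∩→ {G}; cost 0
[col 2] IUXZ: children IUZ:{G}, X:{A} ∪→ {A,G}; cost 1
[col 2] IQUXZ: children IUXZ:{A,G}, Q:{A} ∩→ {A}; cost 0
[col 2] BFIQUXZ: children BF:{G}, IQUXZ:{A} ∪→ {A,G}; cost 1
[col 3] BF: children B:{C}, F:{T} ∪→ {C,T}; cost 1
[col 3] IU: children I:{A}, U:{G} ∪→ {A,G}; cost 1
[col 3] IUZ: children IU:{A,G}, Z:{A} ∩→ {A}; cost 0
[col 3] IUXZ: children IUZ:{A}, X:{T} ∪→ {A,T}; cost 1
[col 3] IQUXZ: children IUXZ:{A,T}, Q:{T} ∩→ {T}; cost 0
[col 3] BFIQUXZ: children BF:{C,T}, IQUXZ:{T} ∩→ {T}; cost 0
[col 4] BF: children B:{G}, F:{T} ∪→ {G,T}; cost 1
[col 4] IU: children I:{T}, U:{A} ∪→ {A,T}; cost 1
[col 4] IUZ: children IU:{A,T}, Z:{C} ∪→ {A,C,T}; cost 1
[col 4] IUXZ: children IUZ:{A,C,T}, X:{G} ∪→ {A,C,G,T}; cost 1
[col 4] IQUXZ: children IUXZ:{A,C,G,T}, Q:{A} ∩→ {A}; cost 0
[col 4] BFIQUXZ: children BF:{G,T}, IQUXZ:{A} ∪→ {A,G,T}; cost 1
[col 5] BF: children B:{A}, F:{G} ∪→ {A,G}; cost 1
[col 5] IU: children I:{G}, U:{C} ∪→ {C,G}; cost 1
[col 5] IUZ: children IU:{C,G}, Z:{G} ∩→ {G}; cost 0
[col 5] IUXZ: children IUZ:{G}, X:{G} ∩→ {G}; cost 0
[col 5] IQUXZ: children IUXZ:{G}, Q:{G} ∩→ {G}; cost 0
[col 5] BFIQUXZ: children BF:{A,G}, IQUXZ:{G} ∩→ {G}; cost 0
[col 6] BF: children B:{T}, F:{T} ∩→ {T}; cost 0
[col 6] IU: children I:{C}, U:{C} ∩→ {C}; cost 0
[col 6] IUZ: children IU:{C}, Z:{C} ∩→ {C}; cost 0
[col 6] IUXZ: children IUZ:{C}, X:{G} ∪→ {C,G}; cost 1
[col 6] IQUXZ: children IUXZ:{C,G}, Q:{T} ∪→ {C,G,T}; cost 1
[col 6] BFIQUXZ: children BF:{T}, IQUXZ:{C,G,T} ∩→ {T}; cost 0
per-site changes: [3, 4, 3, 3, 5, 2, 2]; total = 22

G,T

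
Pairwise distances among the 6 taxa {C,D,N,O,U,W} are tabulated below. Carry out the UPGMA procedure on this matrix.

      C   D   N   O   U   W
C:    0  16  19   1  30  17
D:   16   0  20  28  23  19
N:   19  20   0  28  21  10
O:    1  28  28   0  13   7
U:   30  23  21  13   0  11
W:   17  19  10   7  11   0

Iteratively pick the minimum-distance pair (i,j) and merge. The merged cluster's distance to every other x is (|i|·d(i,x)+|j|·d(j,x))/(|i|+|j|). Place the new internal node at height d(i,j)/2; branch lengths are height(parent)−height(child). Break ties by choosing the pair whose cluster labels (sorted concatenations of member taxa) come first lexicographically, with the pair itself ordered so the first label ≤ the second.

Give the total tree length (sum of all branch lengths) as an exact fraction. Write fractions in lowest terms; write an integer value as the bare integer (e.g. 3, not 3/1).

step 1: merge (C,O) at d=1; branch lengths C→1/2, O→1/2; new cluster CO
  updated: d(CO,D)=22, d(CO,N)=47/2, d(CO,U)=43/2, d(CO,W)=12
step 2: merge (N,W) at d=10; branch lengths N→5, W→5; new cluster NW
  updated: d(CO,NW)=71/4, d(D,NW)=39/2, d(NW,U)=16
step 3: merge (NW,U) at d=16; branch lengths NW→3, U→8; new cluster NUW
  updated: d(CO,NUW)=19, d(D,NUW)=62/3
step 4: merge (CO,NUW) at d=19; branch lengths CO→9, NUW→3/2; new cluster CNOUW
  updated: d(CNOUW,D)=106/5
step 5: merge (CNOUW,D) at d=106/5; branch lengths CNOUW→11/10, D→53/5; new cluster CDNOUW
final tree: (((C:1/2,O:1/2):9,((N:5,W:5):3,U:8):3/2):11/10,D:53/5)
total length: 221/5

221/5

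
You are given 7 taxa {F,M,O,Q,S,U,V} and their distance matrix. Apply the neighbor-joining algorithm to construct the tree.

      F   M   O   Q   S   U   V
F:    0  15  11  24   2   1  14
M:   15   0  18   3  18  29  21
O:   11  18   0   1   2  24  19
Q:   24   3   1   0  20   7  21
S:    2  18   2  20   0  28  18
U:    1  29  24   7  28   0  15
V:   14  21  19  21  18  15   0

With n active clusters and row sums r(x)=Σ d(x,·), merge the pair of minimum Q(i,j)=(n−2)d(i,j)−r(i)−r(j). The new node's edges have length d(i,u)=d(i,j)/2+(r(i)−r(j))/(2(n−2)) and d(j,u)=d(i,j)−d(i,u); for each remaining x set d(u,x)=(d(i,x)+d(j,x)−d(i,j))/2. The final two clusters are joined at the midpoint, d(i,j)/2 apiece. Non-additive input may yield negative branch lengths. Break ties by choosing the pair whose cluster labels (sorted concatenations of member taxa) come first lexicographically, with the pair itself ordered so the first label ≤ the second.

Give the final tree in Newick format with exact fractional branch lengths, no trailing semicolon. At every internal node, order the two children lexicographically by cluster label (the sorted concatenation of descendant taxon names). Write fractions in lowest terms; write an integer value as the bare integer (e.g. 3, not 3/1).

iteration 1: select F,U (d=1, Q=-166); attach at lengths (-16/5, 21/5); label the merged cluster FU
  updated: d(FU,M)=43/2, d(FU,O)=17, d(FU,Q)=15, d(FU,S)=29/2, d(FU,V)=14
iteration 2: select M,Q (d=3, Q=-259/2); attach at lengths (67/16, -19/16); label the merged cluster MQ
  updated: d(FU,MQ)=67/4, d(MQ,O)=8, d(MQ,S)=35/2, d(MQ,V)=39/2
iteration 3: select O,S (d=2, Q=-92); attach at lengths (0, 2); label the merged cluster OS
  updated: d(FU,OS)=59/4, d(MQ,OS)=47/4, d(OS,V)=35/2
iteration 4: select FU,V (d=14, Q=-137/2); attach at lengths (45/8, 67/8); label the merged cluster FUV
  updated: d(FUV,MQ)=89/8, d(FUV,OS)=73/8
iteration 5: select FUV,MQ (d=89/8, Q=-32); attach at lengths (17/4, 55/8); label the merged cluster FMQUV
  updated: d(FMQUV,OS)=39/8
iteration 6: select FMQUV,OS (d=39/8); attach at lengths (39/16, 39/16); label the merged cluster FMOQSUV
final tree: ((((F:-16/5,U:21/5):45/8,V:67/8):17/4,(M:67/16,Q:-19/16):55/8):39/16,(O:0,S:2):39/16)
total length: 36

((((F:-16/5,U:21/5):45/8,V:67/8):17/4,(M:67/16,Q:-19/16):55/8):39/16,(O:0,S:2):39/16)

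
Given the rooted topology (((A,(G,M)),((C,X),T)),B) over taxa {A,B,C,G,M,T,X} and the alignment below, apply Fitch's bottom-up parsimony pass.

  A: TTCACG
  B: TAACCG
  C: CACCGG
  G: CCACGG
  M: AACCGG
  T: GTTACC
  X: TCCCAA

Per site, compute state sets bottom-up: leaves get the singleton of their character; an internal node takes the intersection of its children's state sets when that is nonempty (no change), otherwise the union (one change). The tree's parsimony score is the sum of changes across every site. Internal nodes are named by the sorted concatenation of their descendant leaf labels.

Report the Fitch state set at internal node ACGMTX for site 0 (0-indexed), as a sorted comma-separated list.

C,T

site 0, node GM: G={C} ∪ M={A} → {A,C} (+1)
site 0, node AGM: A={T} ∪ GM={A,C} → {A,C,T} (+1)
site 0, node CX: C={C} ∪ X={T} → {C,T} (+1)
site 0, node CTX: CX={C,T} ∪ T={G} → {C,G,T} (+1)
site 0, node ACGMTX: AGM={A,C,T} ∩ CTX={C,G,T} → {C,T} (+0)
site 0, node ABCGMTX: ACGMTX={C,T} ∩ B={T} → {T} (+0)
site 1, node GM: G={C} ∪ M={A} → {A,C} (+1)
site 1, node AGM: A={T} ∪ GM={A,C} → {A,C,T} (+1)
site 1, node CX: C={A} ∪ X={C} → {A,C} (+1)
site 1, node CTX: CX={A,C} ∪ T={T} → {A,C,T} (+1)
site 1, node ACGMTX: AGM={A,C,T} ∩ CTX={A,C,T} → {A,C,T} (+0)
site 1, node ABCGMTX: ACGMTX={A,C,T} ∩ B={A} → {A} (+0)
site 2, node GM: G={A} ∪ M={C} → {A,C} (+1)
site 2, node AGM: A={C} ∩ GM={A,C} → {C} (+0)
site 2, node CX: C={C} ∩ X={C} → {C} (+0)
site 2, node CTX: CX={C} ∪ T={T} → {C,T} (+1)
site 2, node ACGMTX: AGM={C} ∩ CTX={C,T} → {C} (+0)
site 2, node ABCGMTX: ACGMTX={C} ∪ B={A} → {A,C} (+1)
site 3, node GM: G={C} ∩ M={C} → {C} (+0)
site 3, node AGM: A={A} ∪ GM={C} → {A,C} (+1)
site 3, node CX: C={C} ∩ X={C} → {C} (+0)
site 3, node CTX: CX={C} ∪ T={A} → {A,C} (+1)
site 3, node ACGMTX: AGM={A,C} ∩ CTX={A,C} → {A,C} (+0)
site 3, node ABCGMTX: ACGMTX={A,C} ∩ B={C} → {C} (+0)
site 4, node GM: G={G} ∩ M={G} → {G} (+0)
site 4, node AGM: A={C} ∪ GM={G} → {C,G} (+1)
site 4, node CX: C={G} ∪ X={A} → {A,G} (+1)
site 4, node CTX: CX={A,G} ∪ T={C} → {A,C,G} (+1)
site 4, node ACGMTX: AGM={C,G} ∩ CTX={A,C,G} → {C,G} (+0)
site 4, node ABCGMTX: ACGMTX={C,G} ∩ B={C} → {C} (+0)
site 5, node GM: G={G} ∩ M={G} → {G} (+0)
site 5, node AGM: A={G} ∩ GM={G} → {G} (+0)
site 5, node CX: C={G} ∪ X={A} → {A,G} (+1)
site 5, node CTX: CX={A,G} ∪ T={C} → {A,C,G} (+1)
site 5, node ACGMTX: AGM={G} ∩ CTX={A,C,G} → {G} (+0)
site 5, node ABCGMTX: ACGMTX={G} ∩ B={G} → {G} (+0)
per-site changes: [4, 4, 3, 2, 3, 2]; total = 18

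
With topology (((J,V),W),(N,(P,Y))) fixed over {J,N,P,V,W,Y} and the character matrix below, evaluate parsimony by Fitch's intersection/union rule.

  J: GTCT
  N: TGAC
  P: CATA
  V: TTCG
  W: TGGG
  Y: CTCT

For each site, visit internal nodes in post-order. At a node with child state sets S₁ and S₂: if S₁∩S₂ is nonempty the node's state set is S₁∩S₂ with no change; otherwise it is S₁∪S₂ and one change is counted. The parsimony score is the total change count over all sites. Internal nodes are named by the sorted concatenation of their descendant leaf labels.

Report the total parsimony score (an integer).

12

[col 0] JV: children J:{G}, V:{T} ∪→ {G,T}; cost 1
[col 0] JVW: children JV:{G,T}, W:{T} ∩→ {T}; cost 0
[col 0] PY: children P:{C}, Y:{C} ∩→ {C}; cost 0
[col 0] NPY: children N:{T}, PY:{C} ∪→ {C,T}; cost 1
[col 0] JNPVWY: children JVW:{T}, NPY:{C,T} ∩→ {T}; cost 0
[col 1] JV: children J:{T}, V:{T} ∩→ {T}; cost 0
[col 1] JVW: children JV:{T}, W:{G} ∪→ {G,T}; cost 1
[col 1] PY: children P:{A}, Y:{T} ∪→ {A,T}; cost 1
[col 1] NPY: children N:{G}, PY:{A,T} ∪→ {A,G,T}; cost 1
[col 1] JNPVWY: children JVW:{G,T}, NPY:{A,G,T} ∩→ {G,T}; cost 0
[col 2] JV: children J:{C}, V:{C} ∩→ {C}; cost 0
[col 2] JVW: children JV:{C}, W:{G} ∪→ {C,G}; cost 1
[col 2] PY: children P:{T}, Y:{C} ∪→ {C,T}; cost 1
[col 2] NPY: children N:{A}, PY:{C,T} ∪→ {A,C,T}; cost 1
[col 2] JNPVWY: children JVW:{C,G}, NPY:{A,C,T} ∩→ {C}; cost 0
[col 3] JV: children J:{T}, V:{G} ∪→ {G,T}; cost 1
[col 3] JVW: children JV:{G,T}, W:{G} ∩→ {G}; cost 0
[col 3] PY: children P:{A}, Y:{T} ∪→ {A,T}; cost 1
[col 3] NPY: children N:{C}, PY:{A,T} ∪→ {A,C,T}; cost 1
[col 3] JNPVWY: children JVW:{G}, NPY:{A,C,T} ∪→ {A,C,G,T}; cost 1
per-site changes: [2, 3, 3, 4]; total = 12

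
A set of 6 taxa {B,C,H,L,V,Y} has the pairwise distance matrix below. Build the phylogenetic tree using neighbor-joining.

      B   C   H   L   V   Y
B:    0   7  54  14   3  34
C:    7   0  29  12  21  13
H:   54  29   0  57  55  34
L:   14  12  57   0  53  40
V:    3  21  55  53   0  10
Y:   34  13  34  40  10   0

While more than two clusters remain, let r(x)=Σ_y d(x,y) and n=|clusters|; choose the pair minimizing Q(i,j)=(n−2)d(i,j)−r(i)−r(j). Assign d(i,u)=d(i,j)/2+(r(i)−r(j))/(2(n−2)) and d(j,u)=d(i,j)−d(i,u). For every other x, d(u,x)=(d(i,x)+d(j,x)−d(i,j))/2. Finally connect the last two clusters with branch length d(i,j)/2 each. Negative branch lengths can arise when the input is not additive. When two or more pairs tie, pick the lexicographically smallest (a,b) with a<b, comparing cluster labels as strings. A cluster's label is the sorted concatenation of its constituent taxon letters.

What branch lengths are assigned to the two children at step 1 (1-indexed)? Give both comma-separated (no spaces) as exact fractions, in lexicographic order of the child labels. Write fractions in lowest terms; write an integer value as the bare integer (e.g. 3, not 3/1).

iteration 1: select B,V (d=3, Q=-242); attach at lengths (-9/4, 21/4); label the merged cluster BV
  updated: d(BV,C)=25/2, d(BV,H)=53, d(BV,L)=32, d(BV,Y)=41/2
iteration 2: select H,Y (d=34, Q=-357/2); attach at lengths (335/12, 73/12); label the merged cluster HY
  updated: d(BV,HY)=79/4, d(C,HY)=4, d(HY,L)=63/2
iteration 3: select BV,HY (d=79/4, Q=-80); attach at lengths (97/8, 61/8); label the merged cluster BHVY
  updated: d(BHVY,C)=-13/8, d(BHVY,L)=175/8
iteration 4: select BHVY,C (d=-13/8, Q=-129/4); attach at lengths (33/8, -23/4); label the merged cluster BCHVY
  updated: d(BCHVY,L)=71/4
iteration 5: select BCHVY,L (d=71/4); attach at lengths (71/8, 71/8); label the merged cluster BCHLVY
final tree: ((((B:-9/4,V:21/4):97/8,(H:335/12,Y:73/12):61/8):33/8,C:-23/4):71/8,L:71/8)
total length: 583/8

-9/4,21/4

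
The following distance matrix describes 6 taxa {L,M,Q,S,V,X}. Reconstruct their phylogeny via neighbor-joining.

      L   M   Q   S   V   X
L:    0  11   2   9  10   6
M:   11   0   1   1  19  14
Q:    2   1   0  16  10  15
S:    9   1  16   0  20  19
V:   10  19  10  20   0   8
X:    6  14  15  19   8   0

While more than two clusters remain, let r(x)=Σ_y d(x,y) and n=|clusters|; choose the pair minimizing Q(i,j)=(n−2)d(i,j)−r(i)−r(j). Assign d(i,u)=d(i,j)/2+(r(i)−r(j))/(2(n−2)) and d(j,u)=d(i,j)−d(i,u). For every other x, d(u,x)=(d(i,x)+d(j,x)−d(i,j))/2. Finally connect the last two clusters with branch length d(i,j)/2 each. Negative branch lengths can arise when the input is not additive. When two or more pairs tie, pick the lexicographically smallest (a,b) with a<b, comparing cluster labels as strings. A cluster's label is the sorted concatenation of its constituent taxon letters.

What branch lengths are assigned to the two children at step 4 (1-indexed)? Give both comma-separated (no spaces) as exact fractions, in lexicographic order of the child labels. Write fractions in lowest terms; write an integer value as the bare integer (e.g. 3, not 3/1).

19/8,57/8

iteration 1: select M,S (d=1, Q=-107); attach at lengths (-15/8, 23/8); label the merged cluster MS
  updated: d(L,MS)=19/2, d(MS,Q)=8, d(MS,V)=19, d(MS,X)=16
iteration 2: select V,X (d=8, Q=-68); attach at lengths (13/3, 11/3); label the merged cluster VX
  updated: d(L,VX)=4, d(MS,VX)=27/2, d(Q,VX)=17/2
iteration 3: select L,VX (d=4, Q=-67/2); attach at lengths (-5/8, 37/8); label the merged cluster LVX
  updated: d(LVX,MS)=19/2, d(LVX,Q)=13/4
iteration 4: select LVX,MS (d=19/2, Q=-83/4); attach at lengths (19/8, 57/8); label the merged cluster LMSVX
  updated: d(LMSVX,Q)=7/8
iteration 5: select LMSVX,Q (d=7/8); attach at lengths (7/16, 7/16); label the merged cluster LMQSVX
final tree: (((L:-5/8,(V:13/3,X:11/3):37/8):19/8,(M:-15/8,S:23/8):57/8):7/16,Q:7/16)
total length: 187/8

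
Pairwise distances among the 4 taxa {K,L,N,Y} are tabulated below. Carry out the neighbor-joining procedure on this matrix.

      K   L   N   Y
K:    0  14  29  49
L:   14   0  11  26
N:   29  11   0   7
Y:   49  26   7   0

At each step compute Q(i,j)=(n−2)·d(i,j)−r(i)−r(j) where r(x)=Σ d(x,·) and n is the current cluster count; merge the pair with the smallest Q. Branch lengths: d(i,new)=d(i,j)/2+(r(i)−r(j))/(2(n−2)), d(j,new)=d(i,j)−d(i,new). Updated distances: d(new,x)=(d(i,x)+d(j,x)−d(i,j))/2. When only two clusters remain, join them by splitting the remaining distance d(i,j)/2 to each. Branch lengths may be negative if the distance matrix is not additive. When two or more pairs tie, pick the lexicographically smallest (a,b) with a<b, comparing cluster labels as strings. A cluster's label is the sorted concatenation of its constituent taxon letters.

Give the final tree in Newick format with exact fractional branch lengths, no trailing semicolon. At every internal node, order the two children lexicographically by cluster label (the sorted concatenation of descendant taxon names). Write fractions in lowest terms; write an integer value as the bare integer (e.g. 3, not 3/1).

1. join K+L (d=14, Q=-115) ⇒ KL; edges |K|=69/4, |L|=-13/4
  updated: d(KL,N)=13, d(KL,Y)=61/2
2. join KL+N (d=13, Q=-101/2) ⇒ KLN; edges |KL|=73/4, |N|=-21/4
  updated: d(KLN,Y)=49/4
3. join KLN+Y (d=49/4) ⇒ KLNY; edges |KLN|=49/8, |Y|=49/8
final tree: (((K:69/4,L:-13/4):73/4,N:-21/4):49/8,Y:49/8)
total length: 157/4

(((K:69/4,L:-13/4):73/4,N:-21/4):49/8,Y:49/8)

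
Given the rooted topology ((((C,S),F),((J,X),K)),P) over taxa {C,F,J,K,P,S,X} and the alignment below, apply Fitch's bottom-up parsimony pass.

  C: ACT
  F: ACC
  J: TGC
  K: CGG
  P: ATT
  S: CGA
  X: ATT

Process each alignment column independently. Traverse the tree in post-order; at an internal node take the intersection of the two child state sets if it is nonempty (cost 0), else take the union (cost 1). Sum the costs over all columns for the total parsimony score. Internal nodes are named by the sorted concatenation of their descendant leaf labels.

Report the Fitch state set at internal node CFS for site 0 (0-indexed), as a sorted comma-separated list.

A

[col 0] CS: children C:{A}, S:{C} ∪→ {A,C}; cost 1
[col 0] CFS: children CS:{A,C}, F:{A} ∩→ {A}; cost 0
[col 0] JX: children J:{T}, X:{A} ∪→ {A,T}; cost 1
[col 0] JKX: children JX:{A,T}, K:{C} ∪→ {A,C,T}; cost 1
[col 0] CFJKSX: children CFS:{A}, JKX:{A,C,T} ∩→ {A}; cost 0
[col 0] CFJKPSX: children CFJKSX:{A}, P:{A} ∩→ {A}; cost 0
[col 1] CS: children C:{C}, S:{G} ∪→ {C,G}; cost 1
[col 1] CFS: children CS:{C,G}, F:{C} ∩→ {C}; cost 0
[col 1] JX: children J:{G}, X:{T} ∪→ {G,T}; cost 1
[col 1] JKX: children JX:{G,T}, K:{G} ∩→ {G}; cost 0
[col 1] CFJKSX: children CFS:{C}, JKX:{G} ∪→ {C,G}; cost 1
[col 1] CFJKPSX: children CFJKSX:{C,G}, P:{T} ∪→ {C,G,T}; cost 1
[col 2] CS: children C:{T}, S:{A} ∪→ {A,T}; cost 1
[col 2] CFS: children CS:{A,T}, F:{C} ∪→ {A,C,T}; cost 1
[col 2] JX: children J:{C}, X:{T} ∪→ {C,T}; cost 1
[col 2] JKX: children JX:{C,T}, K:{G} ∪→ {C,G,T}; cost 1
[col 2] CFJKSX: children CFS:{A,C,T}, JKX:{C,G,T} ∩→ {C,T}; cost 0
[col 2] CFJKPSX: children CFJKSX:{C,T}, P:{T} ∩→ {T}; cost 0
per-site changes: [3, 4, 4]; total = 11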